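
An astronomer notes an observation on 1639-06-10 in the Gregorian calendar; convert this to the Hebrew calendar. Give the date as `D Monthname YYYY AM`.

8 Sivan 5399 AM

Both dates share Julian Day Number 2319853; in the Hebrew calendar that is 8 Sivan 5399 AM.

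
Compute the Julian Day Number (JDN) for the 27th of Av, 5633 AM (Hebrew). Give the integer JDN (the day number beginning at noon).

Equivalently 20 August 1873 (Gregorian).
JDN 2400001 is 17 November 1858 CE (Gregorian), MJD 0; the target day is +5390 days from there, so JDN = 2405391.

2405391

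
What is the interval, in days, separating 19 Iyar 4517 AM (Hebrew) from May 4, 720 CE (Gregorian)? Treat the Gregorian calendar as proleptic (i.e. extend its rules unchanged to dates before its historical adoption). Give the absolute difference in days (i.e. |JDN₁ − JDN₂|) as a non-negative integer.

13527

JDN of the first date = 1997685.
JDN of the second date = 1984158.
|1984158 − 1997685| = 13527.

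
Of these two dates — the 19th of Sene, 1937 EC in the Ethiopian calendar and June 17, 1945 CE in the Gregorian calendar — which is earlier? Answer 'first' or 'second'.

Converting both to JDN: 2431633 vs 2431624; the smaller is the second.

second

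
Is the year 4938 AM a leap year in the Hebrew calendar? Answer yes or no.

yes

Hebrew year 4938 is year 17 of its 19-year Metonic cycle; leap years are at positions 3, 6, 8, 11, 14, 17, 19, so it is a leap year (13 months).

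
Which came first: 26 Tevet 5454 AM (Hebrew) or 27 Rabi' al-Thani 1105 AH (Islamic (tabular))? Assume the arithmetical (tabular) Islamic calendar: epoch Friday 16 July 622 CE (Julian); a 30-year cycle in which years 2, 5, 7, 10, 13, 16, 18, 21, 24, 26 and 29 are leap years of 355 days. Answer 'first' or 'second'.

Converting both to JDN: 2339804 vs 2339776; the smaller is the second.

second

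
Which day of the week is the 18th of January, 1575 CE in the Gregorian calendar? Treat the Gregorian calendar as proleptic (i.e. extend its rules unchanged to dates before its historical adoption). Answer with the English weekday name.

Saturday

JDN 2296334 mod 7 = 5, and JDN 0 was a Monday, so this is a Saturday.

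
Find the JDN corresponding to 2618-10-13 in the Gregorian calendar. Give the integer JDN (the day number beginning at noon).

JDN 2400001 is 17 November 1858 CE (Gregorian), MJD 0; the target day is +277549 days from there, so JDN = 2677550.

2677550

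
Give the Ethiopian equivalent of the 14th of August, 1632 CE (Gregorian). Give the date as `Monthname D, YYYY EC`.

Nehase 11, 1624 EC

Julian Day Number of the source date = 2317362.
Converting JDN 2317362 to the Ethiopian calendar gives 11 Nehase 1624 EC.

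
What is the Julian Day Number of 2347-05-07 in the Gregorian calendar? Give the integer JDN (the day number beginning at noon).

2578410

JDN 2451545 is 1 January 2000 CE (Gregorian); the target day is +126865 days from there, so JDN = 2578410.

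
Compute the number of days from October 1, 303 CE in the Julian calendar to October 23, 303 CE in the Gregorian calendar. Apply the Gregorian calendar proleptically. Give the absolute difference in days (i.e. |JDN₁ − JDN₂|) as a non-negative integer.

First date → JDN 1832002; second date → JDN 1832023.
The interval is |1832002 − 1832023| = 21 days.

21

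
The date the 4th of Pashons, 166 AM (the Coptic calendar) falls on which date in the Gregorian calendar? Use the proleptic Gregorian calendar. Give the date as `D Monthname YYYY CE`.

30 April 450 CE

Julian Day Number of the source date = 1885539.
Converting JDN 1885539 to the Gregorian calendar gives 30 April 450 CE.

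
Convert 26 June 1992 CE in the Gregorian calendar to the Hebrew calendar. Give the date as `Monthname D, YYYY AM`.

Julian Day Number of the source date = 2448800.
Converting JDN 2448800 to the Hebrew calendar gives 25 Sivan 5752 AM.

Sivan 25, 5752 AM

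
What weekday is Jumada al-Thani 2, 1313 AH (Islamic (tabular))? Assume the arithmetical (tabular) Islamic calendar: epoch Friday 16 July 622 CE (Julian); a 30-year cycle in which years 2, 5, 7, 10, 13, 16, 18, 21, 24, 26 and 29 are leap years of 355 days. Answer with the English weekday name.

Equivalently 20 November 1895 Gregorian, JDN 2413518.
2413518 ≡ 2 (mod 7); counting from Monday = 0 gives Wednesday.

Wednesday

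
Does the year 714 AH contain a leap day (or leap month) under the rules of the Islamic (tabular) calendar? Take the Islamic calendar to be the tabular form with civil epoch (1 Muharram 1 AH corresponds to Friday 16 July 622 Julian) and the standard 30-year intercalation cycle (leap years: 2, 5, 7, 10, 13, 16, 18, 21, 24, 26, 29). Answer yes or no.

yes

Year 714 AH is year 24 of its 30-year cycle; leap positions are 2, 5, 7, 10, 13, 16, 18, 21, 24, 26, 29, so it is a leap year (355 days).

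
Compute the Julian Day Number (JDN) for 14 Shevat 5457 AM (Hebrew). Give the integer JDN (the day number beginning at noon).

2340913

Equivalently 5 February 1697 (Gregorian).
JDN 2299161 is 15 October 1582 CE (Gregorian); the target day is +41752 days from there, so JDN = 2340913.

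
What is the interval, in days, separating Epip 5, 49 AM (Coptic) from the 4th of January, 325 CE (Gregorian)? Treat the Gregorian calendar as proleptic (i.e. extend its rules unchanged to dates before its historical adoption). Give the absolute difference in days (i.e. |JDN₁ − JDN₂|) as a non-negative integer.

JDN of the first date = 1842866.
JDN of the second date = 1839767.
|1839767 − 1842866| = 3099.

3099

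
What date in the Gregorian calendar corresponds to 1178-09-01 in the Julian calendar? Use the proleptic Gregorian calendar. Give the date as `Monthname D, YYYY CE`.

For dates in this range the Gregorian date is 7 days ahead of the Julian.
1 September 1178 Julian + 7 days → 8 September 1178 Gregorian.

September 8, 1178 CE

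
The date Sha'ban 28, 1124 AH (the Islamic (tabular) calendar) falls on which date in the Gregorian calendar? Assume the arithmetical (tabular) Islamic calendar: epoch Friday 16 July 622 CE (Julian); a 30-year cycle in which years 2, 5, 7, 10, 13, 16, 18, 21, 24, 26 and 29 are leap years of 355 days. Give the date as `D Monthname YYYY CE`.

Both dates share Julian Day Number 2346628; in the Gregorian calendar that is 30 September 1712 CE.

30 September 1712 CE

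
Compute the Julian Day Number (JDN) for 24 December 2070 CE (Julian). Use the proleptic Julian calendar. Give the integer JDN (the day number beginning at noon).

In the Gregorian calendar the same day is 6 January 2071.
JDN 2400001 is 17 November 1858 CE (Gregorian), MJD 0; the target day is +77482 days from there, so JDN = 2477483.

2477483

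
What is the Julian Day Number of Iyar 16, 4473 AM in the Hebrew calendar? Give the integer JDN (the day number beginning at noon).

In the proleptic Gregorian calendar the same day is 20 May 713.
JDN 2400001 is 17 November 1858 CE (Gregorian), MJD 0; the target day is −418384 days from there, so JDN = 1981617.

1981617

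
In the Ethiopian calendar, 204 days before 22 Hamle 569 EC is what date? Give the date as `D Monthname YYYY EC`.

28 Tahsas 569 EC

Counting 204 days back from JDN 1932004 reaches JDN 1931800, which is 28 Tahsas 569 EC.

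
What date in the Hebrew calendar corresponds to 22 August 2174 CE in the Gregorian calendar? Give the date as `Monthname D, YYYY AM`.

Av 25, 5934 AM

Julian Day Number of the source date = 2515331.
Converting JDN 2515331 to the Hebrew calendar gives 25 Av 5934 AM.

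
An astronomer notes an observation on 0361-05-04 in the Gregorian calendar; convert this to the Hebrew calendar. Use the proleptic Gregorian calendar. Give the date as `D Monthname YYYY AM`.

11 Iyar 4121 AM

Julian Day Number of the source date = 1853036.
Converting JDN 1853036 to the Hebrew calendar gives 11 Iyar 4121 AM.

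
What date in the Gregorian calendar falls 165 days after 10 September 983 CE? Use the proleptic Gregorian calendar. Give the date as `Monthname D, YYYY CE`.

February 22, 984 CE

JDN of 10 September 983 CE = 2080346.
2080346 + 165 = 2080511.
JDN 2080511 in the Gregorian calendar is February 22, 984 CE.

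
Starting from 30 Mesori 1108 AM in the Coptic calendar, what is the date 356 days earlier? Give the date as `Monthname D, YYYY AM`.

Thout 4, 1108 AM

Counting 356 days back from JDN 2229721 reaches JDN 2229365, which is Thout 4, 1108 AM.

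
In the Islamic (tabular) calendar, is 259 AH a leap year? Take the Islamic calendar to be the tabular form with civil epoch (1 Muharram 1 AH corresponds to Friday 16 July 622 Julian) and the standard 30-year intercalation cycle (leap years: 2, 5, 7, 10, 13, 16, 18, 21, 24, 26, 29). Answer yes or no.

no

Year 259 AH is year 19 of its 30-year cycle; leap positions are 2, 5, 7, 10, 13, 16, 18, 21, 24, 26, 29, so it is a common year (354 days).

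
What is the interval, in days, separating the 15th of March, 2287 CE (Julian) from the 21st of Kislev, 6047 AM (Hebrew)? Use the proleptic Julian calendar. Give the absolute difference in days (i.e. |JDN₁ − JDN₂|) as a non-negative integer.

JDN of the first date = 2556458.
JDN of the second date = 2556347.
|2556347 − 2556458| = 111.

111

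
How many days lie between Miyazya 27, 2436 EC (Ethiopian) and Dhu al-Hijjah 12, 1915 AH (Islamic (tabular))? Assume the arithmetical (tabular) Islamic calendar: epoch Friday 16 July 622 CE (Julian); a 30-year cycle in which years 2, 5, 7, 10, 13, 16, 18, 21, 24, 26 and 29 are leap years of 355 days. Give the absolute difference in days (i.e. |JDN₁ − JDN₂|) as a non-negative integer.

13193

First date → JDN 2613841; second date → JDN 2627034.
The interval is |2613841 − 2627034| = 13193 days.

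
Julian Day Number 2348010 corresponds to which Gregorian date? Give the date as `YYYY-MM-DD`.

1716-07-13

Counting from JDN 2299161 = 15 Oct 1582 gives an offset of 48849 days.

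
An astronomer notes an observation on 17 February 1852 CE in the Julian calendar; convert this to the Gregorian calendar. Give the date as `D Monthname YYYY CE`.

For dates in this range the Gregorian date is 12 days ahead of the Julian.
17 February 1852 Julian + 12 days → 29 February 1852 Gregorian.

29 February 1852 CE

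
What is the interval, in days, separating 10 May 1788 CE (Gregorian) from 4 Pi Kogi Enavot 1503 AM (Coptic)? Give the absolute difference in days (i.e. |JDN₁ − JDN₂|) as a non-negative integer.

246

First date → JDN 2374244; second date → JDN 2373998.
The interval is |2374244 − 2373998| = 246 days.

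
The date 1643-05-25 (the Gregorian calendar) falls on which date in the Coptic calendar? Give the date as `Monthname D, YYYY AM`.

Both dates share Julian Day Number 2321298; in the Coptic calendar that is 20 Pashons 1359 AM.

Pashons 20, 1359 AM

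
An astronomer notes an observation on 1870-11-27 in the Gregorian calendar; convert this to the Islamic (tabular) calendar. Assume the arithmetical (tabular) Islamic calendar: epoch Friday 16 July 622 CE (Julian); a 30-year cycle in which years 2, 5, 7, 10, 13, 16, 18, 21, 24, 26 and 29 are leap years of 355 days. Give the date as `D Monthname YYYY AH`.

3 Ramadan 1287 AH

Julian Day Number of the source date = 2404394.
Converting JDN 2404394 to the tabular Islamic calendar gives 3 Ramadan 1287 AH.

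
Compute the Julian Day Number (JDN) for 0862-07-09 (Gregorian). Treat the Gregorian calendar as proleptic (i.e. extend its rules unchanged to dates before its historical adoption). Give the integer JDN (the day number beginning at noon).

JDN 2299161 is 15 October 1582 CE (Gregorian); the target day is −263072 days from there, so JDN = 2036089.

2036089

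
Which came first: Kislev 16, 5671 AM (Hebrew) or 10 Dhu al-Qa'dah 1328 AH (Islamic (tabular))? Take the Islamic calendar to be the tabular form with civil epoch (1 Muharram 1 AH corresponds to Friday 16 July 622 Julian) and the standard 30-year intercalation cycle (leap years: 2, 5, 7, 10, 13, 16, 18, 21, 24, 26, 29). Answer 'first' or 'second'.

second

The two dates have Julian Day Numbers 2419023 and 2418989 respectively.
Since 2418989 < 2419023, the second date comes first.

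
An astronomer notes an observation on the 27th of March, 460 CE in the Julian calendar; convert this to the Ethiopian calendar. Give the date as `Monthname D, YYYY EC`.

Both dates share Julian Day Number 1889159; in the Ethiopian calendar that is 1 Miyazya 452 EC.

Miyazya 1, 452 EC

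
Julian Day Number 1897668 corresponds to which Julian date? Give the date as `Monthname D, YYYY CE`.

July 14, 483 CE

JDN 1897668 is 15 July 483 in the proleptic Gregorian calendar.
In the Julian calendar that day is July 14, 483 CE.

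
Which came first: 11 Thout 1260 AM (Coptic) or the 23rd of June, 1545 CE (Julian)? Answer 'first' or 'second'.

first

The two dates have Julian Day Numbers 2284890 and 2285543 respectively.
Since 2284890 < 2285543, the first date comes first.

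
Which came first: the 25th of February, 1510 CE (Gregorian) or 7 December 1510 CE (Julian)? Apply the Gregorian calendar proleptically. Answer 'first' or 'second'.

first

Converting both to JDN: 2272631 vs 2272926; the smaller is the first.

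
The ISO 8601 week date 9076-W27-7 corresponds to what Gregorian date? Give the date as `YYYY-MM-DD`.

9076-07-09

ISO week 1 of 9076 is the week containing the first Thursday of 9076.
Week 27, day 7 (Sunday) lands on 9076-07-09.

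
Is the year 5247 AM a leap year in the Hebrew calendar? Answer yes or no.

Hebrew year 5247 is year 3 of its 19-year Metonic cycle; leap years are at positions 3, 6, 8, 11, 14, 17, 19, so it is a leap year (13 months).

yes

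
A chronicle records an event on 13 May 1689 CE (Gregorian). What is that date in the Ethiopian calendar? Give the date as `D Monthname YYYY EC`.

8 Ginbot 1681 EC

Both dates share Julian Day Number 2338088; in the Ethiopian calendar that is 8 Ginbot 1681 EC.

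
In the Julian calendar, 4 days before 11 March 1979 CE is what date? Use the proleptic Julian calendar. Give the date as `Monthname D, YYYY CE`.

The starting date is JDN 2443957; 2443957 − 4 = 2443953.
JDN 2443953 corresponds to March 7, 1979 CE.

March 7, 1979 CE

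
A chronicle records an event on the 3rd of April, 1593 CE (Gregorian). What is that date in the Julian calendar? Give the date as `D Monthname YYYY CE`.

For dates in this range the Gregorian date is 10 days ahead of the Julian.
3 April 1593 Gregorian − 10 days → 24 March 1593 Julian.

24 March 1593 CE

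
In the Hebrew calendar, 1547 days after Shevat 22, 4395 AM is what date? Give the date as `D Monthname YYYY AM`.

3 Iyar 4399 AM

The starting date is JDN 1953007; 1953007 + 1547 = 1954554.
JDN 1954554 corresponds to 3 Iyar 4399 AM.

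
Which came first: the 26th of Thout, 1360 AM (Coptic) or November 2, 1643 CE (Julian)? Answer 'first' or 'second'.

First date → JDN 2321430; second date → JDN 2321469.
JDN 2321430 < JDN 2321469, so the first date is earlier.

first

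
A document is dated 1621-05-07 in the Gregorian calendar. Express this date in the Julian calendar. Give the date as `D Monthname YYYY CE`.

27 April 1621 CE

At this point the Julian calendar is 10 days behind the Gregorian.
7 May 1621 Gregorian − 10 days → 27 April 1621 Julian.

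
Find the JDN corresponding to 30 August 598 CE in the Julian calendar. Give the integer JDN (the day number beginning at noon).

1939719

Equivalently 1 September 598 (proleptic Gregorian).
JDN 2400001 is 17 November 1858 CE (Gregorian), MJD 0; the target day is −460282 days from there, so JDN = 1939719.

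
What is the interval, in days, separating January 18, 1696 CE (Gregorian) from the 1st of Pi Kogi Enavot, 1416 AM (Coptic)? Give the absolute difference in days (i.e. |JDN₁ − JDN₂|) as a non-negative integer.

1690

JDN of the first date = 2340529.
JDN of the second date = 2342219.
|2342219 − 2340529| = 1690.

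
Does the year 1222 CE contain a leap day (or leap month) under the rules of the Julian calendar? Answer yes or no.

1222 mod 4 = 2, so it is a common year in the Julian calendar.

no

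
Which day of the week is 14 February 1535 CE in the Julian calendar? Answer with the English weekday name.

Sunday

This is JDN 2281761 (24 February 1535 Gregorian).
JDN 2281761 mod 7 = 6, and JDN 0 was a Monday, so this is a Sunday.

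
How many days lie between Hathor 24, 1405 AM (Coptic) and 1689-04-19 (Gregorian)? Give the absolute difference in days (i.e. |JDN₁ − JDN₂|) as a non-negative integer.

First date → JDN 2337924; second date → JDN 2338064.
The interval is |2337924 − 2338064| = 140 days.

140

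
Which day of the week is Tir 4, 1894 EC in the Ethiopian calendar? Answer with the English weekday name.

Sunday

In the Gregorian calendar this is 12 January 1902 (JDN 2415762).
JDN 2415762 mod 7 = 6, and JDN 0 was a Monday, so this is a Sunday.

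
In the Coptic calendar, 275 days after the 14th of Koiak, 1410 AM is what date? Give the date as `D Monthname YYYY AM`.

14 Thout 1411 AM

The starting date is JDN 2339770; 2339770 + 275 = 2340045.
JDN 2340045 corresponds to 14 Thout 1411 AM.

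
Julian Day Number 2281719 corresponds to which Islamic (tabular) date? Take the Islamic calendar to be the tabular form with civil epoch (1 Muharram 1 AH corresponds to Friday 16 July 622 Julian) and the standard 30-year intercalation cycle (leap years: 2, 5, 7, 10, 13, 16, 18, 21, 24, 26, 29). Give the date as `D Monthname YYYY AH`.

JDN 2281719 is 13 January 1535 in the proleptic Gregorian calendar.
In the tabular Islamic calendar that day is 27 Jumada al-Thani 941 AH.

27 Jumada al-Thani 941 AH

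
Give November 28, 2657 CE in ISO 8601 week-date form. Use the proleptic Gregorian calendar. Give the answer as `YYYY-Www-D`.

The weekday is Saturday (ISO weekday 6).
That Saturday belongs to ISO week 48 of ISO year 2657.

2657-W48-6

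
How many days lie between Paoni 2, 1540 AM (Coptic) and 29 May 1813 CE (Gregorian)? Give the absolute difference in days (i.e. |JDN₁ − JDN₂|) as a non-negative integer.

JDN of the first date = 2387421.
JDN of the second date = 2383393.
|2383393 − 2387421| = 4028.

4028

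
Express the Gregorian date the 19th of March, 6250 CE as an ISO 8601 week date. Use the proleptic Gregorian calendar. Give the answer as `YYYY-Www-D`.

The weekday is Tuesday (ISO weekday 2).
That Tuesday belongs to ISO week 12 of ISO year 6250.

6250-W12-2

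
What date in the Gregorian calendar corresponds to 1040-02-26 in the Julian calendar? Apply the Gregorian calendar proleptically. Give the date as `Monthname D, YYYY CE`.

At this point the Julian calendar is 6 days behind the Gregorian.
26 February 1040 Julian + 6 days → 3 March 1040 Gregorian.

March 3, 1040 CE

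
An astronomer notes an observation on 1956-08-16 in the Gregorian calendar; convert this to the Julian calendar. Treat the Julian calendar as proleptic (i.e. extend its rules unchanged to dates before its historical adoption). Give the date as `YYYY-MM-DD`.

1956-08-03

The Julian–Gregorian offset here is 13 days (Julian trailing).
16 August 1956 Gregorian − 13 days → 3 August 1956 Julian.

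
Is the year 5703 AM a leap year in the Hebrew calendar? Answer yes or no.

Hebrew year 5703 is year 3 of its 19-year Metonic cycle; leap years are at positions 3, 6, 8, 11, 14, 17, 19, so it is a leap year (13 months).

yes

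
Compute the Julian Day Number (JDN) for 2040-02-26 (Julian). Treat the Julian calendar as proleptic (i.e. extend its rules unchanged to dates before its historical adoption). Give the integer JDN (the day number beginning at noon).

In the Gregorian calendar the same day is 10 March 2040.
JDN 2451545 is 1 January 2000 CE (Gregorian); the target day is +14679 days from there, so JDN = 2466224.

2466224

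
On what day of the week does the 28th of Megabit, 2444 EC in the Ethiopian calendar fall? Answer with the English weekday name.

Tuesday

Equivalently 9 April 2452 Gregorian, JDN 2616734.
2616734 ≡ 1 (mod 7); counting from Monday = 0 gives Tuesday.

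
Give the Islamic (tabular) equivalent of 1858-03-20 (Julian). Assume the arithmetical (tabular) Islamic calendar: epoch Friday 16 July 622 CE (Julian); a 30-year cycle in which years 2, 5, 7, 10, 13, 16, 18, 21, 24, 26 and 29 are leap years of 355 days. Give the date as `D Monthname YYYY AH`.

16 Sha'ban 1274 AH

The source date corresponds to 1 April 1858 in the Gregorian calendar (JDN 2399771).
That day falls on 16 Sha'ban 1274 AH in the tabular Islamic calendar.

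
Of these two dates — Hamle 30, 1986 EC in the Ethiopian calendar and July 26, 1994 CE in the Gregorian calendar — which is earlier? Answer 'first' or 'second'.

Converting both to JDN: 2449571 vs 2449560; the smaller is the second.

second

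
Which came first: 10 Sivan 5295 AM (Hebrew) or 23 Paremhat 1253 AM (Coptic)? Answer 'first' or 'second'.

Converting both to JDN: 2281849 vs 2282525; the smaller is the first.

first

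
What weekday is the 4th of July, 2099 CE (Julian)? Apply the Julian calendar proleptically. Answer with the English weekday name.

Friday

In the Gregorian calendar this is 17 July 2099 (JDN 2487902).
Since JDN mod 7 = 4 (0 = Monday), the day is Friday.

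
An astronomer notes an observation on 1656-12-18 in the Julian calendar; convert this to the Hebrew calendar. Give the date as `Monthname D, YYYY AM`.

Both dates share Julian Day Number 2326264; in the Hebrew calendar that is 12 Tevet 5417 AM.

Tevet 12, 5417 AM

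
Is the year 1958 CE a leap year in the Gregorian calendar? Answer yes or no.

no

1958 is not divisible by 4, so it is a common year.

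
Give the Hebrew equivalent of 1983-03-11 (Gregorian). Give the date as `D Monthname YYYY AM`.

26 Adar 5743 AM

Both dates share Julian Day Number 2445405; in the Hebrew calendar that is 26 Adar 5743 AM.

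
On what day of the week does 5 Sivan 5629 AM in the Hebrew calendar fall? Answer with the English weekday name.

Saturday

This is JDN 2403833 (15 May 1869 Gregorian).
2403833 ≡ 5 (mod 7); counting from Monday = 0 gives Saturday.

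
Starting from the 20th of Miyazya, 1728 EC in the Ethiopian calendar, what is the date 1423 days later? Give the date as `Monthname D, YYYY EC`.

Megabit 12, 1732 EC

The starting date is JDN 2355237; 2355237 + 1423 = 2356660.
JDN 2356660 corresponds to Megabit 12, 1732 EC.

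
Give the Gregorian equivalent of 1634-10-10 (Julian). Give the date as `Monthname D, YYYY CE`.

October 20, 1634 CE

The Julian–Gregorian offset here is 10 days (Julian trailing).
10 October 1634 Julian + 10 days → 20 October 1634 Gregorian.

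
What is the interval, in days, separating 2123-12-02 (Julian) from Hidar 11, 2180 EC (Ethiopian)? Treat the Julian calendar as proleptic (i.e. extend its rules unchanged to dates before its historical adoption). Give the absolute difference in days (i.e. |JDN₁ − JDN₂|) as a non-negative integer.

23352

JDN of the first date = 2496819.
JDN of the second date = 2520171.
|2520171 − 2496819| = 23352.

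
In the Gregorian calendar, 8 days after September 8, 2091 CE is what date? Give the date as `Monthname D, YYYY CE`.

JDN of September 8, 2091 CE = 2485033.
2485033 + 8 = 2485041.
JDN 2485041 in the Gregorian calendar is September 16, 2091 CE.

September 16, 2091 CE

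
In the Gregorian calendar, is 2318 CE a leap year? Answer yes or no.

no

2318 is not divisible by 4, so it is a common year.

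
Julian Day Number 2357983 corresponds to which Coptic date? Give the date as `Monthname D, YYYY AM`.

Paopi 24, 1460 AM

JDN 2357983 is 2 November 1743 in the Gregorian calendar.
In the Coptic calendar that day is Paopi 24, 1460 AM.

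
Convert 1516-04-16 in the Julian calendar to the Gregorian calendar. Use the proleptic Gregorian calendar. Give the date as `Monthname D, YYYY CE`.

At this point the Julian calendar is 10 days behind the Gregorian.
16 April 1516 Julian + 10 days → 26 April 1516 Gregorian.

April 26, 1516 CE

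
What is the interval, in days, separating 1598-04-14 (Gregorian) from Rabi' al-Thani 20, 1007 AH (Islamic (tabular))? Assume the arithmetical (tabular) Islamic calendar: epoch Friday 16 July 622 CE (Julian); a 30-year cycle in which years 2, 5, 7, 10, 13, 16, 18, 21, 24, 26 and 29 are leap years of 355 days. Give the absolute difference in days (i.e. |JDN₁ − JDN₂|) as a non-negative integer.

220

First date → JDN 2304821; second date → JDN 2305041.
The interval is |2304821 − 2305041| = 220 days.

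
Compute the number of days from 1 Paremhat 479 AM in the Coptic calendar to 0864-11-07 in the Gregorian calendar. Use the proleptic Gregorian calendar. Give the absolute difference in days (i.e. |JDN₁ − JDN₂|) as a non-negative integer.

37142

First date → JDN 1999799; second date → JDN 2036941.
The interval is |1999799 − 2036941| = 37142 days.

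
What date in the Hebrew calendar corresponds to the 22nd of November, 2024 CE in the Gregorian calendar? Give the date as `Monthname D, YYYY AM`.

Cheshvan 21, 5785 AM

Both dates share Julian Day Number 2460637; in the Hebrew calendar that is 21 Cheshvan 5785 AM.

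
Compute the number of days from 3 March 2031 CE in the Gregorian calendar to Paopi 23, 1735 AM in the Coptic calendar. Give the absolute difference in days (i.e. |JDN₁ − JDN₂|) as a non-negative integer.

4504

First date → JDN 2462929; second date → JDN 2458425.
The interval is |2462929 − 2458425| = 4504 days.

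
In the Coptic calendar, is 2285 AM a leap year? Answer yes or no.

2285 mod 4 = 1; in the Coptic calendar a year is leap when year mod 4 = 3, so it is a common year.

no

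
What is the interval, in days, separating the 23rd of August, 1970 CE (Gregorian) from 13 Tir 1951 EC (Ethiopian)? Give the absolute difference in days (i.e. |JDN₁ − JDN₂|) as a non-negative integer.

4232

JDN of the first date = 2440822.
JDN of the second date = 2436590.
|2436590 − 2440822| = 4232.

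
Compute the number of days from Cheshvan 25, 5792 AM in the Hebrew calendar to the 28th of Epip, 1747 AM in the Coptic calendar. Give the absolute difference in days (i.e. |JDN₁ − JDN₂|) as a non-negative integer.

First date → JDN 2463182; second date → JDN 2463083.
The interval is |2463182 − 2463083| = 99 days.

99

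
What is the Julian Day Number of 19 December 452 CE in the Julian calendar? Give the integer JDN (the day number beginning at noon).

1886504

In the proleptic Gregorian calendar the same day is 20 December 452.
JDN 2299161 is 15 October 1582 CE (Gregorian); the target day is −412657 days from there, so JDN = 1886504.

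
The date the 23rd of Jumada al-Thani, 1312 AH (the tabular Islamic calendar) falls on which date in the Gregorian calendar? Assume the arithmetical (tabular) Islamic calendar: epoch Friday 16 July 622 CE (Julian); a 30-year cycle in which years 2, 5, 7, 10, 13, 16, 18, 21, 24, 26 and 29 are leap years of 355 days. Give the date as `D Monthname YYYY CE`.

Both dates share Julian Day Number 2413185; in the Gregorian calendar that is 22 December 1894 CE.

22 December 1894 CE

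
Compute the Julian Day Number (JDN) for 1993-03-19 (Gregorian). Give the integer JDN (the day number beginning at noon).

JDN 2299161 is 15 October 1582 CE (Gregorian); the target day is +149905 days from there, so JDN = 2449066.

2449066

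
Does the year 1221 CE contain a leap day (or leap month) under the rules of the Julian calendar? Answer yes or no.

1221 mod 4 = 1, so it is a common year in the Julian calendar.

no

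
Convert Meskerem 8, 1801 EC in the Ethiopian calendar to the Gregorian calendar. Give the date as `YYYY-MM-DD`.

Both dates share Julian Day Number 2381678; in the Gregorian calendar that is 17 September 1808 CE.

1808-09-17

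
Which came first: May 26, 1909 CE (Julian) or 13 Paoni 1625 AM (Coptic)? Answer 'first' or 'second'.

The two dates have Julian Day Numbers 2418466 and 2418478 respectively.
Since 2418466 < 2418478, the first date comes first.

first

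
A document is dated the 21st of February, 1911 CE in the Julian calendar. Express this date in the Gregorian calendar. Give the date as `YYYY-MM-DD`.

At this point the Julian calendar is 13 days behind the Gregorian.
21 February 1911 Julian + 13 days → 6 March 1911 Gregorian.

1911-03-06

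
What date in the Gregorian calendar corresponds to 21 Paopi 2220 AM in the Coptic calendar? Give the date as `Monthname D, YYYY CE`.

November 5, 2503 CE

Julian Day Number of the source date = 2635570.
Converting JDN 2635570 to the Gregorian calendar gives 5 November 2503 CE.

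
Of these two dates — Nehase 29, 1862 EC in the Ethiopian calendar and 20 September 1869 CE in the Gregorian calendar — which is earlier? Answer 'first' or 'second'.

second

The two dates have Julian Day Numbers 2404309 and 2403961 respectively.
Since 2403961 < 2404309, the second date comes first.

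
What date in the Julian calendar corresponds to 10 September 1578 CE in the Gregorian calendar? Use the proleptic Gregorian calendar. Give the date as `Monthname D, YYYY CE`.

For dates in this range the Gregorian date is 10 days ahead of the Julian.
10 September 1578 Gregorian − 10 days → 31 August 1578 Julian.

August 31, 1578 CE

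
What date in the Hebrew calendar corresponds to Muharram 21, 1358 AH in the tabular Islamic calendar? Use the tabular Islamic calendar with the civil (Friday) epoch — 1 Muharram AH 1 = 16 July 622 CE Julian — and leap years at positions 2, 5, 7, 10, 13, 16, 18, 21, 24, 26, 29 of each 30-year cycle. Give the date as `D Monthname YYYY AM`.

The source date corresponds to 13 March 1939 in the Gregorian calendar (JDN 2429336).
That day falls on 22 Adar 5699 AM in the Hebrew calendar.

22 Adar 5699 AM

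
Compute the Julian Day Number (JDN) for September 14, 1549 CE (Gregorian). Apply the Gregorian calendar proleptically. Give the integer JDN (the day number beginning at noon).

2287077

JDN 2400001 is 17 November 1858 CE (Gregorian), MJD 0; the target day is −112924 days from there, so JDN = 2287077.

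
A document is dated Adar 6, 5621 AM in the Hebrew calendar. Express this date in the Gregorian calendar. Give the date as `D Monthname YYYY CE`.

16 February 1861 CE

Both dates share Julian Day Number 2400823; in the Gregorian calendar that is 16 February 1861 CE.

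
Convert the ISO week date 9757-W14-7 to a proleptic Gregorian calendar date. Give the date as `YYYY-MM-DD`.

ISO week 1 of 9757 is the week containing the first Thursday of 9757.
Week 14, day 7 (Sunday) lands on 9757-04-10.

9757-04-10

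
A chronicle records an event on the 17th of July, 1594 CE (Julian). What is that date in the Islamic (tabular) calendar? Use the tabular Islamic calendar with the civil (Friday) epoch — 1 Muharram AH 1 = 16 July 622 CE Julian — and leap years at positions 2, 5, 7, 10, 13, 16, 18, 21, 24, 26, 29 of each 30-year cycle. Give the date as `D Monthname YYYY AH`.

Julian Day Number of the source date = 2303464.
Converting JDN 2303464 to the tabular Islamic calendar gives 9 Dhu al-Qa'dah 1002 AH.

9 Dhu al-Qa'dah 1002 AH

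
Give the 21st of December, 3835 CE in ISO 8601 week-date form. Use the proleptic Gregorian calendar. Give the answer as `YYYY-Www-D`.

The weekday is Monday (ISO weekday 1).
That Monday belongs to ISO week 52 of ISO year 3835.

3835-W52-1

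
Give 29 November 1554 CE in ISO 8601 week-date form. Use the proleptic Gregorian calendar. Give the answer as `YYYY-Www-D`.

1554-W48-1

The weekday is Monday (ISO weekday 1).
That Monday belongs to ISO week 48 of ISO year 1554.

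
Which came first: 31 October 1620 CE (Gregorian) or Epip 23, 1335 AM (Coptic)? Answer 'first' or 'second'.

Converting both to JDN: 2313057 vs 2312595; the smaller is the second.

second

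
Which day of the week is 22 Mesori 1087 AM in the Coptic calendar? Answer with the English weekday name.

Friday

Equivalently 23 August 1371 Gregorian, JDN 2222042.
JDN 2222042 mod 7 = 4, and JDN 0 was a Monday, so this is a Friday.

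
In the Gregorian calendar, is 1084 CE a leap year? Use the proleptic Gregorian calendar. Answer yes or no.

yes

1084 is divisible by 4 and not by 100, so it is a leap year.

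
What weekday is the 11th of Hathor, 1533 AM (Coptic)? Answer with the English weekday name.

This is JDN 2384663 (19 November 1816 Gregorian).
2384663 ≡ 1 (mod 7); counting from Monday = 0 gives Tuesday.

Tuesday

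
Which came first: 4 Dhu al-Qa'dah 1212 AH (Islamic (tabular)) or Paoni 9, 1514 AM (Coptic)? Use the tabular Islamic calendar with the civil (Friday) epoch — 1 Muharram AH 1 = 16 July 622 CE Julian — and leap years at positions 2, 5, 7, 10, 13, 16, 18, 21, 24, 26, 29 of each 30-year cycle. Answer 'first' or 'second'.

first

First date → JDN 2377876; second date → JDN 2377931.
JDN 2377876 < JDN 2377931, so the first date is earlier.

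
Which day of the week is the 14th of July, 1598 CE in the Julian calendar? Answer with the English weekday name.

Friday

This is JDN 2304922 (24 July 1598 Gregorian).
2304922 ≡ 4 (mod 7); counting from Monday = 0 gives Friday.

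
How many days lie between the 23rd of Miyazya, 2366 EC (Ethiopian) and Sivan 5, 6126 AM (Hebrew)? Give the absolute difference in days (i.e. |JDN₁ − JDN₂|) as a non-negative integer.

2881

JDN of the first date = 2588269.
JDN of the second date = 2585388.
|2585388 − 2588269| = 2881.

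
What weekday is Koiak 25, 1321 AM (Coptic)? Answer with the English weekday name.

Friday

Equivalently 31 December 1604 Gregorian, JDN 2307274.
Since JDN mod 7 = 4 (0 = Monday), the day is Friday.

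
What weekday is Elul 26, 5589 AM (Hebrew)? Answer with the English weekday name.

This is JDN 2389355 (24 September 1829 Gregorian).
2389355 ≡ 3 (mod 7); counting from Monday = 0 gives Thursday.

Thursday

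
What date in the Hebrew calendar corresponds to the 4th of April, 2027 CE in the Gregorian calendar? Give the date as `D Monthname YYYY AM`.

26 Adar II 5787 AM

Julian Day Number of the source date = 2461500.
Converting JDN 2461500 to the Hebrew calendar gives 26 Adar II 5787 AM.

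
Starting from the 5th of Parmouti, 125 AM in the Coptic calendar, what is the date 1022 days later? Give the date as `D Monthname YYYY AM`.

21 Tobi 128 AM

JDN of the 5th of Parmouti, 125 AM = 1870535.
1870535 + 1022 = 1871557.
JDN 1871557 in the Coptic calendar is 21 Tobi 128 AM.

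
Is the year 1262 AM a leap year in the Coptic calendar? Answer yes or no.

1262 mod 4 = 2; in the Coptic calendar a year is leap when year mod 4 = 3, so it is a common year.

no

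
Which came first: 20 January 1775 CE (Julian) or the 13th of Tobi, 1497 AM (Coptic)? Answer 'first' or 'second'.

Converting both to JDN: 2369396 vs 2371576; the smaller is the first.

first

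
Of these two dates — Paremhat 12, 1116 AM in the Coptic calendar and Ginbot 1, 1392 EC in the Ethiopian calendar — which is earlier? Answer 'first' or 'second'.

The two dates have Julian Day Numbers 2232475 and 2232524 respectively.
Since 2232475 < 2232524, the first date comes first.

first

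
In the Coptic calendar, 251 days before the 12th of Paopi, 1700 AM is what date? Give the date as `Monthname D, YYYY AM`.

Meshir 7, 1699 AM

Counting 251 days back from JDN 2445631 reaches JDN 2445380, which is Meshir 7, 1699 AM.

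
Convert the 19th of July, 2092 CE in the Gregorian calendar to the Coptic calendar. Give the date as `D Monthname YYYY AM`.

Both dates share Julian Day Number 2485348; in the Coptic calendar that is 12 Epip 1808 AM.

12 Epip 1808 AM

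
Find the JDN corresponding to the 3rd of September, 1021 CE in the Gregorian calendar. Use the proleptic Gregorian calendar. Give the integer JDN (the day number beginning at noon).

2094218

JDN 2451545 is 1 January 2000 CE (Gregorian); the target day is −357327 days from there, so JDN = 2094218.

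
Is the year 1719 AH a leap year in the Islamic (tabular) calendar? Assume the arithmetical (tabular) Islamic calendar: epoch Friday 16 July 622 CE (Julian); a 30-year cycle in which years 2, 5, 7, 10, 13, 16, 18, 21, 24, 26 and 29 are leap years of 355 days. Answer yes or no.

Year 1719 AH is year 9 of its 30-year cycle; leap positions are 2, 5, 7, 10, 13, 16, 18, 21, 24, 26, 29, so it is a common year (354 days).

no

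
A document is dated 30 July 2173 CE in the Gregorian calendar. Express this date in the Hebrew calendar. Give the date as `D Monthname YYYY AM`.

Both dates share Julian Day Number 2514943; in the Hebrew calendar that is 21 Av 5933 AM.

21 Av 5933 AM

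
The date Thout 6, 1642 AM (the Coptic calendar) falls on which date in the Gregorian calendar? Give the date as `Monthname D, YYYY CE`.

Julian Day Number of the source date = 2424410.
Converting JDN 2424410 to the Gregorian calendar gives 16 September 1925 CE.

September 16, 1925 CE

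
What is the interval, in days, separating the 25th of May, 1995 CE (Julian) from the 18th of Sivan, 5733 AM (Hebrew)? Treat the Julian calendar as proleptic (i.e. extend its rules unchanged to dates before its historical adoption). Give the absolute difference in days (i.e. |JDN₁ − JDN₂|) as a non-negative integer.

First date → JDN 2449876; second date → JDN 2441852.
The interval is |2449876 − 2441852| = 8024 days.

8024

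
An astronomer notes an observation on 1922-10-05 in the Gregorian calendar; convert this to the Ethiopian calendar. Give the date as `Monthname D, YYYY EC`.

Meskerem 25, 1915 EC

Julian Day Number of the source date = 2423333.
Converting JDN 2423333 to the Ethiopian calendar gives 25 Meskerem 1915 EC.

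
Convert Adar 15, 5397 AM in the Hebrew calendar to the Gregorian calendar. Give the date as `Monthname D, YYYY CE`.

March 11, 1637 CE

Julian Day Number of the source date = 2319032.
Converting JDN 2319032 to the Gregorian calendar gives 11 March 1637 CE.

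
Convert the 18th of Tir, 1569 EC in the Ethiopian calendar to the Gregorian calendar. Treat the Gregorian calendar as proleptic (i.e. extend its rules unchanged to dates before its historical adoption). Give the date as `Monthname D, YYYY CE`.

January 23, 1577 CE

Both dates share Julian Day Number 2297070; in the Gregorian calendar that is 23 January 1577 CE.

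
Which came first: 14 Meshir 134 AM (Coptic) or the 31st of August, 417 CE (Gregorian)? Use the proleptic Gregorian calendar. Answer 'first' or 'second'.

Converting both to JDN: 1873771 vs 1873609; the smaller is the second.

second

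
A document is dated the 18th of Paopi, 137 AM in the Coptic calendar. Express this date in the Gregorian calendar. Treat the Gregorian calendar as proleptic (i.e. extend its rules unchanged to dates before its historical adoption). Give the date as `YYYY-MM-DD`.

Both dates share Julian Day Number 1874751; in the Gregorian calendar that is 16 October 420 CE.

0420-10-16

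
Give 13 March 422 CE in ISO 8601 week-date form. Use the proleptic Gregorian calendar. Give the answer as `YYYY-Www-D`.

The weekday is Sunday (ISO weekday 7).
That Sunday belongs to ISO week 10 of ISO year 422.

0422-W10-7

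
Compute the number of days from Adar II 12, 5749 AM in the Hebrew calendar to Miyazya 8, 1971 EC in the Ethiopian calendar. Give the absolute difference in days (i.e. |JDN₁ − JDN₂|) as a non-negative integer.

JDN of the first date = 2447605.
JDN of the second date = 2443980.
|2443980 − 2447605| = 3625.

3625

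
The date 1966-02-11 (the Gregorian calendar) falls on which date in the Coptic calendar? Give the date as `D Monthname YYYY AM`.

Julian Day Number of the source date = 2439168.
Converting JDN 2439168 to the Coptic calendar gives 4 Meshir 1682 AM.

4 Meshir 1682 AM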